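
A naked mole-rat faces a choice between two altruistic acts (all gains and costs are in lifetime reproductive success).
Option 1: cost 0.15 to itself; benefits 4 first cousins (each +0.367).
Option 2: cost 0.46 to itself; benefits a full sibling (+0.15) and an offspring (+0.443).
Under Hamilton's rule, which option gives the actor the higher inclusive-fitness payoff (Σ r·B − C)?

Option 1

Option 1: r to a first cousin = 0.125.
Option 1: Σ r·B − C = (4·0.125·0.367) − 0.15 = 0.0335.
Option 2: r to a full sibling = 0.5.
Option 2: r to an offspring = 0.5.
Option 2: Σ r·B − C = (1·0.5·0.15 + 1·0.5·0.443) − 0.46 = -0.1635.
Option 1 has the higher net inclusive-fitness payoff.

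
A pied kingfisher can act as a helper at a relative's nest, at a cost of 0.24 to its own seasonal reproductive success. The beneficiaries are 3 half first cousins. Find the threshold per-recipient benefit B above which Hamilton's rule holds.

1.28

r to a half first cousin = 1/16 (half first cousins share one grandparent — one path of length 4: r = (1/2)^4 = 1/16).
Hamilton's rule with n recipients of equal r: n·r·B > C, so B > C/(n·r) = 0.24/(3·0.0625) = 1.28.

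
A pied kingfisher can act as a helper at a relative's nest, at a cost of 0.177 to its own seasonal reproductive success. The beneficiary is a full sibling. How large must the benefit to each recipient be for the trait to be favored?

0.354

r to a full sibling = 0.5 (full sibs share both parents — two paths of length 2: r = 2·(1/2)^2 = 1/2).
Hamilton's rule with n recipients of equal r: n·r·B > C, so B > C/(n·r) = 0.177/(1·0.5) = 0.354.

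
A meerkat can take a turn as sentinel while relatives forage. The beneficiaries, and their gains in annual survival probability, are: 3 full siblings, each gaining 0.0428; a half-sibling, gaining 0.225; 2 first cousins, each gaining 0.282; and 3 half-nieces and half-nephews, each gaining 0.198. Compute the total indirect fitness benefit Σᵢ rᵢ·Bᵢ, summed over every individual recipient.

0.2652

r to a full sibling = 1/2 (full sibs share both parents — two paths of length 2: r = 2·(1/2)^2 = 1/2).
r to a half-sibling = 1/4 (half-sibs share one parent — one path of length 2: r = (1/2)^2 = 1/4).
r to a first cousin = 1/8 (first cousins share one grandparent pair — two paths of length 4: r = 2·(1/2)^4 = 1/8).
r to a half-niece or half-nephew = 1/8 (half-aunt/uncle↔niece/nephew: one path of length 3: r = (1/2)^3 = 1/8).
Summing one r·B term per recipient: 3·0.5·0.0428 + 1·0.25·0.225 + 2·0.125·0.282 + 3·0.125·0.198 = 0.2652.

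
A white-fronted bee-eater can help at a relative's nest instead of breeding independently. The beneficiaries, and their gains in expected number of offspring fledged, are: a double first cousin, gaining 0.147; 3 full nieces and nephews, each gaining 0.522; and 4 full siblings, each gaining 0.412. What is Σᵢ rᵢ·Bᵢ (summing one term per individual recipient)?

1.25225

r to a double first cousin = 0.25 (double first cousins share both grandparent pairs — four paths of length 4: r = 4·(1/2)^4 = 1/4).
r to a full niece or nephew = 1/4 (full aunt/uncle↔niece/nephew: two paths of length 3 through the shared grandparent pair: r = 2·(1/2)^3 = 1/4).
r to a full sibling = 0.5 (full sibs share both parents — two paths of length 2: r = 2·(1/2)^2 = 1/2).
Summing one r·B term per recipient: 1·0.25·0.147 + 3·0.25·0.522 + 4·0.5·0.412 = 1.25225.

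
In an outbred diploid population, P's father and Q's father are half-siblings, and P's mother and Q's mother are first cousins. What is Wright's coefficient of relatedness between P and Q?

0.09375

Relatedness sums over independent paths through distinct common ancestors.
P and Q are related in two ways: half first cousins through their fathers (r = 1/16) and second cousins through their mothers (r = 1/32).
r = 1/16 + 1/32 = 0.09375.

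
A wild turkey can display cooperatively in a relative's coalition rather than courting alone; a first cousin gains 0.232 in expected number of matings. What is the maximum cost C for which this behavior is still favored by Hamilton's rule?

r to a first cousin = 0.125 (first cousins share one grandparent pair — two paths of length 4: r = 2·(1/2)^4 = 1/8).
Hamilton's rule: n·r·B > C, so the trait is favored while C < n·r·B = 1·0.125·0.232 = 0.029.

0.029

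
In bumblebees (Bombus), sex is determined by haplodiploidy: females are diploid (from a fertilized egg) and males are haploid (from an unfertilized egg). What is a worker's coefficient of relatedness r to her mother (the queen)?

0.5

One meiotic link between diploid queen and diploid daughter: r = 1/2.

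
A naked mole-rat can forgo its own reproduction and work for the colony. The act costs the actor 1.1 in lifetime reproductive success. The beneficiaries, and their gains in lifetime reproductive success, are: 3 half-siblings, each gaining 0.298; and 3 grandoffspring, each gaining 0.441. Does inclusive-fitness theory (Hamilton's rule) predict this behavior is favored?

Hamilton's rule: the trait is favored when the sum of r·B over every recipient exceeds the actor's cost C.
r to a half-sibling = 1/4 (half-sibs share one parent — one path of length 2: r = (1/2)^2 = 1/4).
r to a grandoffspring = 1/4 (two parent–offspring links: r = (1/2)^2 = 1/4).
Summing one r·B term per recipient: 3·0.25·0.298 + 3·0.25·0.441 = 0.55425.
0.55425 < 1.1: the indirect benefit is less than the cost.

No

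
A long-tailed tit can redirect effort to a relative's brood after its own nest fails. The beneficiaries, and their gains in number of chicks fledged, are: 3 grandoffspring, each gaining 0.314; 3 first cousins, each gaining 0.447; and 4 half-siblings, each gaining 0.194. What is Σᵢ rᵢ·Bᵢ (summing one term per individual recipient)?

r to a grandoffspring = 1/4 (two parent–offspring links: r = (1/2)^2 = 1/4).
r to a first cousin = 0.125 (first cousins share one grandparent pair — two paths of length 4: r = 2·(1/2)^4 = 1/8).
r to a half-sibling = 0.25 (half-sibs share one parent — one path of length 2: r = (1/2)^2 = 1/4).
Summing one r·B term per recipient: 3·0.25·0.314 + 3·0.125·0.447 + 4·0.25·0.194 = 0.597125.

0.597125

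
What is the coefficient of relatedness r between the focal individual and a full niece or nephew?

0.25

Each parent–offspring link contributes a factor of 1/2, and independent paths through distinct common ancestors add.
Full aunt/uncle↔niece/nephew: two paths of length 3 through the shared grandparent pair: r = 2·(1/2)^3 = 1/4.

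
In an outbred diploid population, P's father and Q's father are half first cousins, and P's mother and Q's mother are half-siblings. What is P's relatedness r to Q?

0.078125

Independent pedigree routes through distinct common ancestors add.
P and Q are related in two ways: half second cousins through their fathers (r = 1/64) and half first cousins through their mothers (r = 1/16).
r = 1/64 + 1/16 = 0.078125.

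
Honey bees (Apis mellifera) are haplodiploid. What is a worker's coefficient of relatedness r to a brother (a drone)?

0.25

Her haploid brother carries none of their father's genes and a random half of their mother's genome; that half matches the maternal half of her own genome with probability 1/2: r = 1/2 · 1/2 = 1/4.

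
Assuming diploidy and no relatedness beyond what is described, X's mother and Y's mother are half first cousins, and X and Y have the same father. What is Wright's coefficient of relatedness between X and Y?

With two independent routes of shared ancestry, r is the sum of the two contributions.
X and Y are related in two ways: half second cousins through their mothers (r = 1/64) and half-sibs through their shared father (r = 1/4).
r = 1/64 + 1/4 = 0.265625.

0.265625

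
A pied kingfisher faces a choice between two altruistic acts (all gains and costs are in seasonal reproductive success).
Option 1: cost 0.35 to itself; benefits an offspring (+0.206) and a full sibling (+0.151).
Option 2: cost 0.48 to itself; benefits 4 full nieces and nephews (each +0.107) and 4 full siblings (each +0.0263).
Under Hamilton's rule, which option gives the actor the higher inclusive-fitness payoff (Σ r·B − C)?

Option 1: r to an offspring = 0.5.
Option 1: r to a full sibling = 0.5.
Option 1: Σ r·B − C = (1·0.5·0.206 + 1·0.5·0.151) − 0.35 = -0.1715.
Option 2: r to a full niece or nephew = 0.25.
Option 2: r to a full sibling = 0.5.
Option 2: Σ r·B − C = (4·0.25·0.107 + 4·0.5·0.0263) − 0.48 = -0.3204.
Option 1 has the higher net inclusive-fitness payoff.

Option 1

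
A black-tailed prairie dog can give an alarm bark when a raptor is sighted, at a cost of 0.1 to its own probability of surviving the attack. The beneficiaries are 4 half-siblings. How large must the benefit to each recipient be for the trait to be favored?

r to a half-sibling = 1/4 (half-sibs share one parent — one path of length 2: r = (1/2)^2 = 1/4).
Hamilton's rule with n recipients of equal r: n·r·B > C, so B > C/(n·r) = 0.1/(4·0.25) = 0.1.

0.1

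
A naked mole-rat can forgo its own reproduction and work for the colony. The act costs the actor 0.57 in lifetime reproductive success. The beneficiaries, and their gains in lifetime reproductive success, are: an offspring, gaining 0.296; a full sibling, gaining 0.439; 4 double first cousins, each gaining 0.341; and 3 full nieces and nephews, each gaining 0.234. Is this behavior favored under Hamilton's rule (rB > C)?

Yes

Hamilton's rule: the trait is favored when the sum of r·B over every recipient exceeds the actor's cost C.
r to an offspring = 1/2 (one parent–offspring link: r = (1/2)^1 = 1/2).
r to a full sibling = 1/2 (full sibs share both parents — two paths of length 2: r = 2·(1/2)^2 = 1/2).
r to a double first cousin = 1/4 (double first cousins share both grandparent pairs — four paths of length 4: r = 4·(1/2)^4 = 1/4).
r to a full niece or nephew = 1/4 (full aunt/uncle↔niece/nephew: two paths of length 3 through the shared grandparent pair: r = 2·(1/2)^3 = 1/4).
Summing one r·B term per recipient: 1·0.5·0.296 + 1·0.5·0.439 + 4·0.25·0.341 + 3·0.25·0.234 = 0.884.
0.884 > 0.57: the indirect benefit exceeds the cost.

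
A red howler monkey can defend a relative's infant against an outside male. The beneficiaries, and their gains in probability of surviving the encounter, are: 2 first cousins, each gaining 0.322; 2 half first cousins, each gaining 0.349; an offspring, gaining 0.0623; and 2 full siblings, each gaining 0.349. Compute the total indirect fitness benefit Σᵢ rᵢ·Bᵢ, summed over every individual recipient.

0.504275

r to a first cousin = 0.125 (first cousins share one grandparent pair — two paths of length 4: r = 2·(1/2)^4 = 1/8).
r to a half first cousin = 1/16 (half first cousins share one grandparent — one path of length 4: r = (1/2)^4 = 1/16).
r to an offspring = 1/2 (one parent–offspring link: r = (1/2)^1 = 1/2).
r to a full sibling = 1/2 (full sibs share both parents — two paths of length 2: r = 2·(1/2)^2 = 1/2).
Summing one r·B term per recipient: 2·0.125·0.322 + 2·0.0625·0.349 + 1·0.5·0.0623 + 2·0.5·0.349 = 0.504275.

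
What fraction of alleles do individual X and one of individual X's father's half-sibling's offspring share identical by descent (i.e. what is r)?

0.0625

Each parent–offspring link contributes a factor of 1/2, and independent paths through distinct common ancestors add.
Half first cousins share one grandparent — one path of length 4: r = (1/2)^4 = 1/16.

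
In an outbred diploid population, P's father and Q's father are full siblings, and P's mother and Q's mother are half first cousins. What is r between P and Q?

Wright's path rule: contributions from independent ancestry routes add.
P and Q are related in two ways: first cousins through their fathers (r = 1/8) and half second cousins through their mothers (r = 1/64).
r = 1/8 + 1/64 = 9/64 = 0.140625.

0.140625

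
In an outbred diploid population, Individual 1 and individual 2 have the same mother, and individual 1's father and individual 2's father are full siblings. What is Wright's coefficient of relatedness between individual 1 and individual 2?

With two independent routes of shared ancestry, r is the sum of the two contributions.
Individual 1 and individual 2 are related in two ways: half-sibs through their shared mother (r = 1/4) and first cousins through their fathers (r = 1/8).
r = 1/4 + 1/8 = 0.375.

0.375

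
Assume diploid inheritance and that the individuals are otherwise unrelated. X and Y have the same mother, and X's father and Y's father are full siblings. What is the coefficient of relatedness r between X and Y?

Independent pedigree routes through distinct common ancestors add.
X and Y are related in two ways: half-sibs through their shared mother (r = 1/4) and first cousins through their fathers (r = 1/8).
r = 1/4 + 1/8 = 0.375.

0.375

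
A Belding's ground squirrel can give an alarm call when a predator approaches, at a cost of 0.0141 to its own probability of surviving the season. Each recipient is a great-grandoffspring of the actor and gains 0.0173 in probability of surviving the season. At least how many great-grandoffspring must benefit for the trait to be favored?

r to a great-grandoffspring = 0.125 (three parent–offspring links: r = (1/2)^3 = 1/8).
Hamilton's rule: n·r·B > C  ⇒  n > C/(r·B) = 0.0141/(0.125·0.0173) = 6.52.
The smallest integer exceeding 6.52 is 7.

7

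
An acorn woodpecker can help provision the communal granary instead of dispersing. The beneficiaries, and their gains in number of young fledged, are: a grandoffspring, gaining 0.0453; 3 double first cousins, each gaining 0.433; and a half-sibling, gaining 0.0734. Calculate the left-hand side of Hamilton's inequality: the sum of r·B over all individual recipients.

0.354425

r to a grandoffspring = 0.25 (two parent–offspring links: r = (1/2)^2 = 1/4).
r to a double first cousin = 0.25 (double first cousins share both grandparent pairs — four paths of length 4: r = 4·(1/2)^4 = 1/4).
r to a half-sibling = 1/4 (half-sibs share one parent — one path of length 2: r = (1/2)^2 = 1/4).
Summing one r·B term per recipient: 1·0.25·0.0453 + 3·0.25·0.433 + 1·0.25·0.0734 = 0.354425.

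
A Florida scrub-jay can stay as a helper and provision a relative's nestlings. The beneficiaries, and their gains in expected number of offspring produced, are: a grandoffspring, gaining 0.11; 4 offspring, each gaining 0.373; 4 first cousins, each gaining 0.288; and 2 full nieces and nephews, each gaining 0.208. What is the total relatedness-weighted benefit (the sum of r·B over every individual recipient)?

r to a grandoffspring = 1/4 (two parent–offspring links: r = (1/2)^2 = 1/4).
r to an offspring = 0.5 (one parent–offspring link: r = (1/2)^1 = 1/2).
r to a first cousin = 1/8 (first cousins share one grandparent pair — two paths of length 4: r = 2·(1/2)^4 = 1/8).
r to a full niece or nephew = 0.25 (full aunt/uncle↔niece/nephew: two paths of length 3 through the shared grandparent pair: r = 2·(1/2)^3 = 1/4).
Summing one r·B term per recipient: 1·0.25·0.11 + 4·0.5·0.373 + 4·0.125·0.288 + 2·0.25·0.208 = 1.0215.

1.0215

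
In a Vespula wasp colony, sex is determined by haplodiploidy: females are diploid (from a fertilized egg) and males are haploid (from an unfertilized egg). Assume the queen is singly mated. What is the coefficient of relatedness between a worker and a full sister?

Haplodiploid full sisters inherit their father's entire haploid genome identically (contributing 1/2) and on average half of their mother's contribution (1/2 · 1/2 = 1/4); r = 1/2 + 1/4 = 3/4.

0.75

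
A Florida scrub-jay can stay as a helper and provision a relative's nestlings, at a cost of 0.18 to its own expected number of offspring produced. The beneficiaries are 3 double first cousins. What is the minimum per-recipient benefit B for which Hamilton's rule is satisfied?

r to a double first cousin = 1/4 (double first cousins share both grandparent pairs — four paths of length 4: r = 4·(1/2)^4 = 1/4).
Hamilton's rule with n recipients of equal r: n·r·B > C, so B > C/(n·r) = 0.18/(3·0.25) = 0.24.

0.24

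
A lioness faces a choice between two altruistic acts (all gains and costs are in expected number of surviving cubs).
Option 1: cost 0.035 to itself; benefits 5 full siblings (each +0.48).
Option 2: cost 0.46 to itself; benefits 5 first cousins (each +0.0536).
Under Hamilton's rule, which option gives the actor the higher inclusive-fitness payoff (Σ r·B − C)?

Option 1

Option 1: r to a full sibling = 0.5.
Option 1: Σ r·B − C = (5·0.5·0.48) − 0.035 = 1.165.
Option 2: r to a first cousin = 0.125.
Option 2: Σ r·B − C = (5·0.125·0.0536) − 0.46 = -0.4265.
Option 1 has the higher net inclusive-fitness payoff.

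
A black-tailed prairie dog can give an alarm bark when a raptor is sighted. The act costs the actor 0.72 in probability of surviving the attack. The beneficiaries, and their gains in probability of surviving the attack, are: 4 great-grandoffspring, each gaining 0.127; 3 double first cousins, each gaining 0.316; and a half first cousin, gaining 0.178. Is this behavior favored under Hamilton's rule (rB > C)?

Hamilton's rule: the trait is favored when the sum of r·B over every recipient exceeds the actor's cost C.
r to a great-grandoffspring = 0.125 (three parent–offspring links: r = (1/2)^3 = 1/8).
r to a double first cousin = 1/4 (double first cousins share both grandparent pairs — four paths of length 4: r = 4·(1/2)^4 = 1/4).
r to a half first cousin = 0.0625 (half first cousins share one grandparent — one path of length 4: r = (1/2)^4 = 1/16).
Summing one r·B term per recipient: 4·0.125·0.127 + 3·0.25·0.316 + 1·0.0625·0.178 = 0.311625.
0.311625 < 0.72: the indirect benefit is less than the cost.

No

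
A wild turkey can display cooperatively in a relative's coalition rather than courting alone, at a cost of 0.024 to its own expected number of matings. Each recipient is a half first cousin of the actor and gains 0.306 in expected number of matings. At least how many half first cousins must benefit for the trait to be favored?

r to a half first cousin = 0.0625 (half first cousins share one grandparent — one path of length 4: r = (1/2)^4 = 1/16).
Hamilton's rule: n·r·B > C  ⇒  n > C/(r·B) = 0.024/(0.0625·0.306) = 1.255.
The smallest integer exceeding 1.255 is 2.

2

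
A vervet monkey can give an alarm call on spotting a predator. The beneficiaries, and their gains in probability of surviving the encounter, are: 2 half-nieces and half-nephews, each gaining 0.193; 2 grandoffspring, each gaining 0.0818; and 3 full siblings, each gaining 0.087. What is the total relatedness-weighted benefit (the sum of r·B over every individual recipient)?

r to a half-niece or half-nephew = 0.125 (half-aunt/uncle↔niece/nephew: one path of length 3: r = (1/2)^3 = 1/8).
r to a grandoffspring = 1/4 (two parent–offspring links: r = (1/2)^2 = 1/4).
r to a full sibling = 0.5 (full sibs share both parents — two paths of length 2: r = 2·(1/2)^2 = 1/2).
Summing one r·B term per recipient: 2·0.125·0.193 + 2·0.25·0.0818 + 3·0.5·0.087 = 0.21965.

0.21965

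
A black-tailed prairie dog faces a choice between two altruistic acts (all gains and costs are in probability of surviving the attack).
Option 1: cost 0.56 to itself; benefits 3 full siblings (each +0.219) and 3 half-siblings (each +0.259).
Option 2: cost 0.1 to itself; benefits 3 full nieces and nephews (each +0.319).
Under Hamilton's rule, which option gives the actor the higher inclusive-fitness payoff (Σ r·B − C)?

Option 2

Option 1: r to a full sibling = 0.5.
Option 1: r to a half-sibling = 0.25.
Option 1: Σ r·B − C = (3·0.5·0.219 + 3·0.25·0.259) − 0.56 = -0.03725.
Option 2: r to a full niece or nephew = 0.25.
Option 2: Σ r·B − C = (3·0.25·0.319) − 0.1 = 0.13925.
Option 2 has the higher net inclusive-fitness payoff.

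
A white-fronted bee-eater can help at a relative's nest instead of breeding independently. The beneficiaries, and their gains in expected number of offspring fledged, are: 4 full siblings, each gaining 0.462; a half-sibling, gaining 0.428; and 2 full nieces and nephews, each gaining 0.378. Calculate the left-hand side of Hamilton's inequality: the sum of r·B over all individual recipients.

1.22

r to a full sibling = 1/2 (full sibs share both parents — two paths of length 2: r = 2·(1/2)^2 = 1/2).
r to a half-sibling = 0.25 (half-sibs share one parent — one path of length 2: r = (1/2)^2 = 1/4).
r to a full niece or nephew = 0.25 (full aunt/uncle↔niece/nephew: two paths of length 3 through the shared grandparent pair: r = 2·(1/2)^3 = 1/4).
Summing one r·B term per recipient: 4·0.5·0.462 + 1·0.25·0.428 + 2·0.25·0.378 = 1.22.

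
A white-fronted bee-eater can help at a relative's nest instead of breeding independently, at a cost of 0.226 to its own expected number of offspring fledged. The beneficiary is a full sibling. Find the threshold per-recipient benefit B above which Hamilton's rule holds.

0.452

r to a full sibling = 0.5 (full sibs share both parents — two paths of length 2: r = 2·(1/2)^2 = 1/2).
Hamilton's rule with n recipients of equal r: n·r·B > C, so B > C/(n·r) = 0.226/(1·0.5) = 0.452.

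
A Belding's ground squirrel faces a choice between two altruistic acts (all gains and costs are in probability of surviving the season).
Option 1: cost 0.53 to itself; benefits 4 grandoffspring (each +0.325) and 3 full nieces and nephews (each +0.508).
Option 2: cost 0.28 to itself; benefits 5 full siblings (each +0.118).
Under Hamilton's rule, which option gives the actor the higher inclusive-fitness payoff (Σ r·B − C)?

Option 1: r to a grandoffspring = 0.25.
Option 1: r to a full niece or nephew = 0.25.
Option 1: Σ r·B − C = (4·0.25·0.325 + 3·0.25·0.508) − 0.53 = 0.176.
Option 2: r to a full sibling = 0.5.
Option 2: Σ r·B − C = (5·0.5·0.118) − 0.28 = 0.015.
Option 1 has the higher net inclusive-fitness payoff.

Option 1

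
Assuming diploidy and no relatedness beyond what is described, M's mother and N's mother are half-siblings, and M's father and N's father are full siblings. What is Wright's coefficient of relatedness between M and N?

Wright's path rule: contributions from independent ancestry routes add.
M and N are related in two ways: half first cousins through their mothers (r = 1/16) and first cousins through their fathers (r = 1/8).
r = 1/16 + 1/8 = 3/16 = 0.1875.

0.1875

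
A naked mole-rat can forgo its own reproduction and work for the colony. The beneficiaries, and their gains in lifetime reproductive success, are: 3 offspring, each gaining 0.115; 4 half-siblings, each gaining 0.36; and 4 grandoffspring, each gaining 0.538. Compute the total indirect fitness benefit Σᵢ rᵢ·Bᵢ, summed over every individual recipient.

1.0705

r to an offspring = 1/2 (one parent–offspring link: r = (1/2)^1 = 1/2).
r to a half-sibling = 1/4 (half-sibs share one parent — one path of length 2: r = (1/2)^2 = 1/4).
r to a grandoffspring = 0.25 (two parent–offspring links: r = (1/2)^2 = 1/4).
Summing one r·B term per recipient: 3·0.5·0.115 + 4·0.25·0.36 + 4·0.25·0.538 = 1.0705.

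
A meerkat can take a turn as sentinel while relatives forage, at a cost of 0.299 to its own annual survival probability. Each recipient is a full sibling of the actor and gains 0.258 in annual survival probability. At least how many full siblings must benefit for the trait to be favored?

r to a full sibling = 1/2 (full sibs share both parents — two paths of length 2: r = 2·(1/2)^2 = 1/2).
Hamilton's rule: n·r·B > C  ⇒  n > C/(r·B) = 0.299/(0.5·0.258) = 2.318.
The smallest integer exceeding 2.318 is 3.

3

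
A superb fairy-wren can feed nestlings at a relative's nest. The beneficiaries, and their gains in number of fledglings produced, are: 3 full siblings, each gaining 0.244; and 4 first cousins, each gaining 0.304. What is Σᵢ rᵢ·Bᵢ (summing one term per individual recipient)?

r to a full sibling = 0.5 (full sibs share both parents — two paths of length 2: r = 2·(1/2)^2 = 1/2).
r to a first cousin = 1/8 (first cousins share one grandparent pair — two paths of length 4: r = 2·(1/2)^4 = 1/8).
Summing one r·B term per recipient: 3·0.5·0.244 + 4·0.125·0.304 = 0.518.

0.518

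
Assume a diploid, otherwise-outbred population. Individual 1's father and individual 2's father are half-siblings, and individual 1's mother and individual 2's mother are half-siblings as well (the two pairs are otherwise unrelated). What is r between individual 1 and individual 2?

With two independent routes of shared ancestry, r is the sum of the two contributions.
Individual 1 and individual 2 are related in two ways: half first cousins through their fathers (r = 1/16) and half first cousins through their mothers (r = 1/16).
r = 1/16 + 1/16 = 0.125.

0.125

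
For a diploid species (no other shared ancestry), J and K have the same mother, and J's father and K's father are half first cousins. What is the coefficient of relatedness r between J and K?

With two independent routes of shared ancestry, r is the sum of the two contributions.
J and K are related in two ways: half-sibs through their shared mother (r = 1/4) and half second cousins through their fathers (r = 1/64).
r = 1/4 + 1/64 = 17/64 = 0.265625.

0.265625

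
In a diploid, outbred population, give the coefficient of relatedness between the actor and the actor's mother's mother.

0.25

Each parent–offspring link contributes a factor of 1/2, and independent paths through distinct common ancestors add.
Two parent–offspring links: r = (1/2)^2 = 1/4.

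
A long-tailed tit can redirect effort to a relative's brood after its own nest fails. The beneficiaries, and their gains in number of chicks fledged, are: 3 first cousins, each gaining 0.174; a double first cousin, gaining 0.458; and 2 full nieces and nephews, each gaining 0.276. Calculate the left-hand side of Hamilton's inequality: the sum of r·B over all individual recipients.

0.31775

r to a first cousin = 1/8 (first cousins share one grandparent pair — two paths of length 4: r = 2·(1/2)^4 = 1/8).
r to a double first cousin = 0.25 (double first cousins share both grandparent pairs — four paths of length 4: r = 4·(1/2)^4 = 1/4).
r to a full niece or nephew = 0.25 (full aunt/uncle↔niece/nephew: two paths of length 3 through the shared grandparent pair: r = 2·(1/2)^3 = 1/4).
Summing one r·B term per recipient: 3·0.125·0.174 + 1·0.25·0.458 + 2·0.25·0.276 = 0.31775.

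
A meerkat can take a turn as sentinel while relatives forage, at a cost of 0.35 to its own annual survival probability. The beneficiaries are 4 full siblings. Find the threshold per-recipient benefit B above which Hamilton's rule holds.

0.175

r to a full sibling = 1/2 (full sibs share both parents — two paths of length 2: r = 2·(1/2)^2 = 1/2).
Hamilton's rule with n recipients of equal r: n·r·B > C, so B > C/(n·r) = 0.35/(4·0.5) = 0.175.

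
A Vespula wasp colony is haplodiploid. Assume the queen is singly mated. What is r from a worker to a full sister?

0.75

Haplodiploid full sisters inherit their father's entire haploid genome identically (contributing 1/2) and on average half of their mother's contribution (1/2 · 1/2 = 1/4); r = 1/2 + 1/4 = 3/4.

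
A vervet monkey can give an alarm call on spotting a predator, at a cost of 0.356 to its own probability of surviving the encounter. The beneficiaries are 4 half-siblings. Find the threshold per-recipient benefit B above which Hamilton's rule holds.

r to a half-sibling = 1/4 (half-sibs share one parent — one path of length 2: r = (1/2)^2 = 1/4).
Hamilton's rule with n recipients of equal r: n·r·B > C, so B > C/(n·r) = 0.356/(4·0.25) = 0.356.

0.356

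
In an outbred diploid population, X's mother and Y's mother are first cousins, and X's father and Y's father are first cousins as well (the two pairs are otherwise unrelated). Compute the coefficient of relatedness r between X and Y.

With two independent routes of shared ancestry, r is the sum of the two contributions.
X and Y are related in two ways: second cousins through their mothers (r = 1/32) and second cousins through their fathers (r = 1/32).
r = 1/32 + 1/32 = 0.0625.

0.0625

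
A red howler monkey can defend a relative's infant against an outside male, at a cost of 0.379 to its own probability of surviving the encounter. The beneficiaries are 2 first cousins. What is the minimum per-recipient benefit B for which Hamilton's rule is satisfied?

1.516

r to a first cousin = 1/8 (first cousins share one grandparent pair — two paths of length 4: r = 2·(1/2)^4 = 1/8).
Hamilton's rule with n recipients of equal r: n·r·B > C, so B > C/(n·r) = 0.379/(2·0.125) = 1.516.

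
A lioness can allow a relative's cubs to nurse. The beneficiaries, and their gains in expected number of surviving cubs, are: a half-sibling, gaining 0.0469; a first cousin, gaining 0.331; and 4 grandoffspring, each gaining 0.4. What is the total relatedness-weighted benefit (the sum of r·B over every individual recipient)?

r to a half-sibling = 1/4 (half-sibs share one parent — one path of length 2: r = (1/2)^2 = 1/4).
r to a first cousin = 0.125 (first cousins share one grandparent pair — two paths of length 4: r = 2·(1/2)^4 = 1/8).
r to a grandoffspring = 1/4 (two parent–offspring links: r = (1/2)^2 = 1/4).
Summing one r·B term per recipient: 1·0.25·0.0469 + 1·0.125·0.331 + 4·0.25·0.4 = 0.4531.

0.4531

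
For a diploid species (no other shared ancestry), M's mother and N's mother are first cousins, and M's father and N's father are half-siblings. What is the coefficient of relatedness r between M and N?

Independent pedigree routes through distinct common ancestors add.
M and N are related in two ways: second cousins through their mothers (r = 1/32) and half first cousins through their fathers (r = 1/16).
r = 1/32 + 1/16 = 3/32 = 0.09375.

0.09375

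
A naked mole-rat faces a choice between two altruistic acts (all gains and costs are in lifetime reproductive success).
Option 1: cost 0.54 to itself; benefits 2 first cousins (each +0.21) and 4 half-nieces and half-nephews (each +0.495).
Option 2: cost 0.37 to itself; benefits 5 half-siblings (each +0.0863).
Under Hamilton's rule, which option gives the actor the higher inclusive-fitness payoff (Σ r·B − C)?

Option 1: r to a first cousin = 0.125.
Option 1: r to a half-niece or half-nephew = 0.125.
Option 1: Σ r·B − C = (2·0.125·0.21 + 4·0.125·0.495) − 0.54 = -0.24.
Option 2: r to a half-sibling = 0.25.
Option 2: Σ r·B − C = (5·0.25·0.0863) − 0.37 = -0.262125.
Option 1 has the higher net inclusive-fitness payoff.

Option 1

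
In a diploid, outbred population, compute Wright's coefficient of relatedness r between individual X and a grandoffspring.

Two parent–offspring links: r = (1/2)^2 = 1/4.

0.25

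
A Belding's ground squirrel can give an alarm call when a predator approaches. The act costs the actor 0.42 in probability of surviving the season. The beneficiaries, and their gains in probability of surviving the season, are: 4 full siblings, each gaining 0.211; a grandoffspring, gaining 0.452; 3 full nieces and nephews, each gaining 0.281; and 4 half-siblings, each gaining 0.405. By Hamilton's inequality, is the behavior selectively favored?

Yes

Hamilton's rule: the trait is favored when the sum of r·B over every recipient exceeds the actor's cost C.
r to a full sibling = 0.5 (full sibs share both parents — two paths of length 2: r = 2·(1/2)^2 = 1/2).
r to a grandoffspring = 1/4 (two parent–offspring links: r = (1/2)^2 = 1/4).
r to a full niece or nephew = 1/4 (full aunt/uncle↔niece/nephew: two paths of length 3 through the shared grandparent pair: r = 2·(1/2)^3 = 1/4).
r to a half-sibling = 0.25 (half-sibs share one parent — one path of length 2: r = (1/2)^2 = 1/4).
Summing one r·B term per recipient: 4·0.5·0.211 + 1·0.25·0.452 + 3·0.25·0.281 + 4·0.25·0.405 = 1.15075.
1.15075 > 0.42: the indirect benefit exceeds the cost.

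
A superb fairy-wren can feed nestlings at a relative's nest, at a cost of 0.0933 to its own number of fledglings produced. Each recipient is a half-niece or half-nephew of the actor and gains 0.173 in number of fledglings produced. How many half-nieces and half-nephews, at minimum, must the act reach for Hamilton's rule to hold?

5

r to a half-niece or half-nephew = 0.125 (half-aunt/uncle↔niece/nephew: one path of length 3: r = (1/2)^3 = 1/8).
Hamilton's rule: n·r·B > C  ⇒  n > C/(r·B) = 0.0933/(0.125·0.173) = 4.314.
The smallest integer exceeding 4.314 is 5.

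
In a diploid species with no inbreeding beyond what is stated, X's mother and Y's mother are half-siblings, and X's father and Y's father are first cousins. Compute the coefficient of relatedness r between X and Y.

Independent pedigree routes through distinct common ancestors add.
X and Y are related in two ways: half first cousins through their mothers (r = 1/16) and second cousins through their fathers (r = 1/32).
r = 1/16 + 1/32 = 3/32 = 0.09375.

0.09375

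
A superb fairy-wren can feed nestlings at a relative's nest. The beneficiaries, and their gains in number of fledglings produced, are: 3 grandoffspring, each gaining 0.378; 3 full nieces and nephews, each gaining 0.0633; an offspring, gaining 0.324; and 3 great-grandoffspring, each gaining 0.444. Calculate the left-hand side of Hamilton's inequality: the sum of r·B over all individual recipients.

0.659475

r to a grandoffspring = 1/4 (two parent–offspring links: r = (1/2)^2 = 1/4).
r to a full niece or nephew = 0.25 (full aunt/uncle↔niece/nephew: two paths of length 3 through the shared grandparent pair: r = 2·(1/2)^3 = 1/4).
r to an offspring = 0.5 (one parent–offspring link: r = (1/2)^1 = 1/2).
r to a great-grandoffspring = 1/8 (three parent–offspring links: r = (1/2)^3 = 1/8).
Summing one r·B term per recipient: 3·0.25·0.378 + 3·0.25·0.0633 + 1·0.5·0.324 + 3·0.125·0.444 = 0.659475.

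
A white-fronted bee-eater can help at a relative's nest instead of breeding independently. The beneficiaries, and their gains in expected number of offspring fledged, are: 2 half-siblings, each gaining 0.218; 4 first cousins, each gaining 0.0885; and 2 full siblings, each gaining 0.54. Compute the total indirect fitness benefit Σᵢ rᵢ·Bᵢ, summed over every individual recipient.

r to a half-sibling = 0.25 (half-sibs share one parent — one path of length 2: r = (1/2)^2 = 1/4).
r to a first cousin = 1/8 (first cousins share one grandparent pair — two paths of length 4: r = 2·(1/2)^4 = 1/8).
r to a full sibling = 0.5 (full sibs share both parents — two paths of length 2: r = 2·(1/2)^2 = 1/2).
Summing one r·B term per recipient: 2·0.25·0.218 + 4·0.125·0.0885 + 2·0.5·0.54 = 0.69325.

0.69325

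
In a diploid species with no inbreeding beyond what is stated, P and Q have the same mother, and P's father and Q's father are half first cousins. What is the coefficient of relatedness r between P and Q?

Wright's path rule: contributions from independent ancestry routes add.
P and Q are related in two ways: half-sibs through their shared mother (r = 1/4) and half second cousins through their fathers (r = 1/64).
r = 1/4 + 1/64 = 0.265625.

0.265625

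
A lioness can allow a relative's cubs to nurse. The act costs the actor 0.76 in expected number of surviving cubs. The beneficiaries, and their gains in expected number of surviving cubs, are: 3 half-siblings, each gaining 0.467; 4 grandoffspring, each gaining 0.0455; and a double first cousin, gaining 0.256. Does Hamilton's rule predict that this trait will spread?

Hamilton's rule: the trait is favored when the sum of r·B over every recipient exceeds the actor's cost C.
r to a half-sibling = 0.25 (half-sibs share one parent — one path of length 2: r = (1/2)^2 = 1/4).
r to a grandoffspring = 0.25 (two parent–offspring links: r = (1/2)^2 = 1/4).
r to a double first cousin = 1/4 (double first cousins share both grandparent pairs — four paths of length 4: r = 4·(1/2)^4 = 1/4).
Summing one r·B term per recipient: 3·0.25·0.467 + 4·0.25·0.0455 + 1·0.25·0.256 = 0.45975.
0.45975 < 0.76: the indirect benefit is less than the cost.

No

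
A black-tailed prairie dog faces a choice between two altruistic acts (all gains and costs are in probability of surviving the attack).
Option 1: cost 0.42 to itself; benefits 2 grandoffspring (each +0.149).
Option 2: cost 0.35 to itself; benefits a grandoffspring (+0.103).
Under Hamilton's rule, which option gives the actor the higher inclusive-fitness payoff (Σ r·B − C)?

Option 1: r to a grandoffspring = 0.25.
Option 1: Σ r·B − C = (2·0.25·0.149) − 0.42 = -0.3455.
Option 2: r to a grandoffspring = 0.25.
Option 2: Σ r·B − C = (1·0.25·0.103) − 0.35 = -0.32425.
Option 2 has the higher net inclusive-fitness payoff.

Option 2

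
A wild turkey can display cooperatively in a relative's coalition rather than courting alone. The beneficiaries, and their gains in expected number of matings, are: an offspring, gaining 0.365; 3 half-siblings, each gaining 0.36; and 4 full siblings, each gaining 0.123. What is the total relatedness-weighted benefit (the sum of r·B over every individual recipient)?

r to an offspring = 0.5 (one parent–offspring link: r = (1/2)^1 = 1/2).
r to a half-sibling = 1/4 (half-sibs share one parent — one path of length 2: r = (1/2)^2 = 1/4).
r to a full sibling = 0.5 (full sibs share both parents — two paths of length 2: r = 2·(1/2)^2 = 1/2).
Summing one r·B term per recipient: 1·0.5·0.365 + 3·0.25·0.36 + 4·0.5·0.123 = 0.6985.

0.6985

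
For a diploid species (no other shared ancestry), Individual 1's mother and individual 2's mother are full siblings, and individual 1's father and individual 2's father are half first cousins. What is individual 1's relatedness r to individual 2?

0.140625

Wright's path rule: contributions from independent ancestry routes add.
Individual 1 and individual 2 are related in two ways: first cousins through their mothers (r = 1/8) and half second cousins through their fathers (r = 1/64).
r = 1/8 + 1/64 = 0.140625.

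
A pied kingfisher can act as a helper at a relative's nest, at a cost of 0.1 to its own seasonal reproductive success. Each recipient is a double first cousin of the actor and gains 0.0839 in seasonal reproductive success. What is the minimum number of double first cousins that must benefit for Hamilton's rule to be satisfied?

r to a double first cousin = 1/4 (double first cousins share both grandparent pairs — four paths of length 4: r = 4·(1/2)^4 = 1/4).
Hamilton's rule: n·r·B > C  ⇒  n > C/(r·B) = 0.1/(0.25·0.0839) = 4.768.
The smallest integer exceeding 4.768 is 5.

5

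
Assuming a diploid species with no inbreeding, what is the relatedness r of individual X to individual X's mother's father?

0.25

Each parent–offspring link contributes a factor of 1/2, and independent paths through distinct common ancestors add.
Two parent–offspring links: r = (1/2)^2 = 1/4.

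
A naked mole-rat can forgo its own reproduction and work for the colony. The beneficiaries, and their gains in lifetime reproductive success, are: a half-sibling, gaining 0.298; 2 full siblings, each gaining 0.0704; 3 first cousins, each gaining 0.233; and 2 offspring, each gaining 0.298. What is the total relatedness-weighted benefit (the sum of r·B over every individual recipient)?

0.530275

r to a half-sibling = 0.25 (half-sibs share one parent — one path of length 2: r = (1/2)^2 = 1/4).
r to a full sibling = 0.5 (full sibs share both parents — two paths of length 2: r = 2·(1/2)^2 = 1/2).
r to a first cousin = 1/8 (first cousins share one grandparent pair — two paths of length 4: r = 2·(1/2)^4 = 1/8).
r to an offspring = 1/2 (one parent–offspring link: r = (1/2)^1 = 1/2).
Summing one r·B term per recipient: 1·0.25·0.298 + 2·0.5·0.0704 + 3·0.125·0.233 + 2·0.5·0.298 = 0.530275.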